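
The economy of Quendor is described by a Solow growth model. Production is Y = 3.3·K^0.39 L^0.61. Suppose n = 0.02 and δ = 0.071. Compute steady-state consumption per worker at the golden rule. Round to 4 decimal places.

n + δ = 0.02 + 0.071 = 0.091.
Golden rule sets MPK = n+δ: 0.39·3.3·k^(0.39−1) = 0.091, so k_gold = (0.39·3.3/0.091)^(1/0.61) ≈ 76.9354.
y_gold = 3.3·76.9354^0.39 ≈ 17.9516.
c_gold = y_gold − (n+δ)·k_gold = 17.9516 − 0.091·76.9354 ≈ 10.9505.

c_gold ≈ 10.9505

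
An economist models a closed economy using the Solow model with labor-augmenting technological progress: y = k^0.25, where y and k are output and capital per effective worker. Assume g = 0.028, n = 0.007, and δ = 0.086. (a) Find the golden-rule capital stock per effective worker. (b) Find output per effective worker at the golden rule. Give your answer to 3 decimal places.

Break-even investment rate: n + g + δ = 0.007 + 0.028 + 0.086 = 0.121.
At the golden rule the marginal product of capital equals n+g+δ: 0.25·k^(0.25−1) = 0.121. Solving, k_gold = (0.25/0.121)^(1/0.75) ≈ 2.6315.
y_gold = 2.6315^0.25 ≈ 1.2737.

(a) k_gold ≈ 2.632; (b) y_gold ≈ 1.274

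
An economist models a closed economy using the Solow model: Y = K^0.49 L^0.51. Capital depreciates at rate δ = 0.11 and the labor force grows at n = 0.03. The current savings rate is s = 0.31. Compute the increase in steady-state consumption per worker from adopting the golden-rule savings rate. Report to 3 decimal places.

Δc ≈ 0.218

Break-even investment rate: n + δ = 0.03 + 0.11 = 0.14.
Current steady state (s = 0.31): k* = (0.31/0.14)^(1/0.51) ≈ 4.7526, y* = 4.7526^0.49 ≈ 2.1463, c* = (1−0.31)·2.1463 ≈ 1.4810.
At the golden rule the marginal product of capital equals n+δ: 0.49·k^(0.49−1) = 0.14. Solving, k_gold = (0.49/0.14)^(1/0.51) ≈ 11.6627.
y_gold = 11.6627^0.49 ≈ 3.3322, c_gold = y_gold − 0.14·k_gold ≈ 1.6994.
Gain: Δc = 1.6994 − 1.4810 ≈ 0.2185.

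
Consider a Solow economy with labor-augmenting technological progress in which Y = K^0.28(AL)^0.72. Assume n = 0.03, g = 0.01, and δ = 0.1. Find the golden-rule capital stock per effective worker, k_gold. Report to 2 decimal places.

n + g + δ = 0.03 + 0.01 + 0.1 = 0.14.
Maximizing c = f(k) − (n+g+δ)·k gives f'(k) = n+g+δ, i.e. 0.28·k^(0.28−1) = 0.14, so k_gold = (0.28/0.14)^(1/0.72) ≈ 2.6188.

k_gold ≈ 2.62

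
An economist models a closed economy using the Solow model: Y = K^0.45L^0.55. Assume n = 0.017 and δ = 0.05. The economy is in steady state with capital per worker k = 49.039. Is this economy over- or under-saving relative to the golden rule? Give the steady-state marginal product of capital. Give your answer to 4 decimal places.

over-saving; MPK ≈ 0.0529

n + δ = 0.017 + 0.05 = 0.067.
MPK = 0.45·k^(0.45−1) = 0.45·49.039^(-0.55) ≈ 0.0529.
MPK < 0.067, so the economy is dynamically inefficient (over-saving).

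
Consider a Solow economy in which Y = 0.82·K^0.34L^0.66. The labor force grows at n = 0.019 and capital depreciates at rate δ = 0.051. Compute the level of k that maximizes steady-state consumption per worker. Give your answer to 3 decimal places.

n + δ = 0.019 + 0.051 = 0.07.
Maximizing c = f(k) − (n+δ)·k gives f'(k) = n+δ, i.e. 0.34·0.82·k^(0.34−1) = 0.07, so k_gold = (0.34·0.82/0.07)^(1/0.66) ≈ 8.1168.

k_gold ≈ 8.117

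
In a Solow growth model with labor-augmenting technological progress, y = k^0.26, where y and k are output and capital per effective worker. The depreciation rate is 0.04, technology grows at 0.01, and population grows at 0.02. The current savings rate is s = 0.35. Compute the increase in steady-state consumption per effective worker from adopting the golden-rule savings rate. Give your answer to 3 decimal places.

Δc ≈ 0.029

n + g + δ = 0.02 + 0.01 + 0.04 = 0.07.
Current steady state (s = 0.35): k* = (0.35/0.07)^(1/0.74) ≈ 8.8014, y* = 8.8014^0.26 ≈ 1.7603, c* = (1−0.35)·1.7603 ≈ 1.1442.
Golden rule sets MPK = n+g+δ: 0.26·k^(0.26−1) = 0.07, so k_gold = (0.26/0.07)^(1/0.74) ≈ 5.8898.
y_gold = 5.8898^0.26 ≈ 1.5857, c_gold = y_gold − 0.07·k_gold ≈ 1.1734.
Gain: Δc = 1.1734 − 1.1442 ≈ 0.0292.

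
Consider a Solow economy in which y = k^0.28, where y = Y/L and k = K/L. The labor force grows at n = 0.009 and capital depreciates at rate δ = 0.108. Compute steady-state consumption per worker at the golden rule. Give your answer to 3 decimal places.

The effective depreciation rate is n + δ = 0.009 + 0.108 = 0.117.
Maximizing c = f(k) − (n+δ)·k gives f'(k) = n+δ, i.e. 0.28·k^(0.28−1) = 0.117, so k_gold = (0.28/0.117)^(1/0.72) ≈ 3.3601.
y_gold = 3.3601^0.28 ≈ 1.4040.
c_gold = y_gold − (n+δ)·k_gold = 1.4040 − 0.117·3.3601 ≈ 1.0109.

c_gold ≈ 1.011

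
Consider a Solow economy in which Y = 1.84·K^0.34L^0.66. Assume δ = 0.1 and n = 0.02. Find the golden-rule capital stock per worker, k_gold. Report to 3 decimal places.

k_gold ≈ 12.205

n + δ = 0.02 + 0.1 = 0.12.
At the golden rule the marginal product of capital equals n+δ: 0.34·1.84·k^(0.34−1) = 0.12. Solving, k_gold = (0.34·1.84/0.12)^(1/0.66) ≈ 12.2050.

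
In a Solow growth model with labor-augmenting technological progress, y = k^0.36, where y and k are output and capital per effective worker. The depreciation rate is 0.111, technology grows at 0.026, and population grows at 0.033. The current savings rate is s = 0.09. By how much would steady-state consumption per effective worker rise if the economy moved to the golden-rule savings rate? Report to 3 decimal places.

Δc ≈ 0.340

n + g + δ = 0.033 + 0.026 + 0.111 = 0.17.
Current steady state (s = 0.09): k* = (0.09/0.17)^(1/0.64) ≈ 0.3702, y* = 0.3702^0.36 ≈ 0.6993, c* = (1−0.09)·0.6993 ≈ 0.6363.
Maximizing c = f(k) − (n+g+δ)·k gives f'(k) = n+g+δ, i.e. 0.36·k^(0.36−1) = 0.17, so k_gold = (0.36/0.17)^(1/0.64) ≈ 3.2296.
y_gold = 3.2296^0.36 ≈ 1.5251, c_gold = y_gold − 0.17·k_gold ≈ 0.9761.
Gain: Δc = 0.9761 − 0.6363 ≈ 0.3397.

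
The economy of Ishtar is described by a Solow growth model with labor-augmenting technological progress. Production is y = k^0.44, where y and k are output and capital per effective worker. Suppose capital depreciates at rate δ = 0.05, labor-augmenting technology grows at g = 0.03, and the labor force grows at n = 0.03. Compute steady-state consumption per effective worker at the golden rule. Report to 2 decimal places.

n + g + δ = 0.03 + 0.03 + 0.05 = 0.11.
Golden rule sets MPK = n+g+δ: 0.44·k^(0.44−1) = 0.11, so k_gold = (0.44/0.11)^(1/0.56) ≈ 11.8880.
y_gold = 11.8880^0.44 ≈ 2.9720.
c_gold = y_gold − (n+g+δ)·k_gold = 2.9720 − 0.11·11.8880 ≈ 1.6643.

c_gold ≈ 1.66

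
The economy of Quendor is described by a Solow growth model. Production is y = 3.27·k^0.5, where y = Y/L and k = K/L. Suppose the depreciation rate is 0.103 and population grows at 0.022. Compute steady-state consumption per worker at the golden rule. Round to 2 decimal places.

n + δ = 0.022 + 0.103 = 0.125.
Setting f'(k) = n+δ gives 0.5·3.27·k^(0.5−1) = 0.125, hence k_gold = (0.5·3.27/0.125)^(1/0.5) ≈ 171.0864.
y_gold = 3.27·171.0864^0.5 ≈ 42.7716.
c_gold = y_gold − (n+δ)·k_gold = 42.7716 − 0.125·171.0864 ≈ 21.3858.

c_gold ≈ 21.39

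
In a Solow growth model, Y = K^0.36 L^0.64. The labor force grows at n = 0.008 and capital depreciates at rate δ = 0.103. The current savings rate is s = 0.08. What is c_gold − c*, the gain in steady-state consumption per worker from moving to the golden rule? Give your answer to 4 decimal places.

Δc ≈ 0.4753

Break-even investment rate: n + δ = 0.008 + 0.103 = 0.111.
Current steady state (s = 0.08): k* = (0.08/0.111)^(1/0.64) ≈ 0.5995, y* = 0.5995^0.36 ≈ 0.8318, c* = (1−0.08)·0.8318 ≈ 0.7652.
Maximizing c = f(k) − (n+δ)·k gives f'(k) = n+δ, i.e. 0.36·k^(0.36−1) = 0.111, so k_gold = (0.36/0.111)^(1/0.64) ≈ 6.2865.
y_gold = 6.2865^0.36 ≈ 1.9383, c_gold = y_gold − 0.111·k_gold ≈ 1.2405.
Gain: Δc = 1.2405 − 0.7652 ≈ 0.4753.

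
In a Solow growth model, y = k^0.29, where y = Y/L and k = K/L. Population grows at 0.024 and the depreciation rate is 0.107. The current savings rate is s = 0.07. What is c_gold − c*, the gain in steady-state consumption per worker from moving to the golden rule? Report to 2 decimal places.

Δc ≈ 0.26

Break-even investment rate: n + δ = 0.024 + 0.107 = 0.131.
Current steady state (s = 0.07): k* = (0.07/0.131)^(1/0.71) ≈ 0.4137, y* = 0.4137^0.29 ≈ 0.7742, c* = (1−0.07)·0.7742 ≈ 0.7200.
Golden rule sets MPK = n+δ: 0.29·k^(0.29−1) = 0.131, so k_gold = (0.29/0.131)^(1/0.71) ≈ 3.0626.
y_gold = 3.0626^0.29 ≈ 1.3835, c_gold = y_gold − 0.131·k_gold ≈ 0.9823.
Gain: Δc = 0.9823 − 0.7200 ≈ 0.2623.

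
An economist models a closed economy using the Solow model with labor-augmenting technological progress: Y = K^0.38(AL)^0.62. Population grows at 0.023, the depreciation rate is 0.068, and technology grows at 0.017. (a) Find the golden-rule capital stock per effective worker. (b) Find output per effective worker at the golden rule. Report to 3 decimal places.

(a) k_gold ≈ 7.607; (b) y_gold ≈ 2.162

Break-even investment rate: n + g + δ = 0.023 + 0.017 + 0.068 = 0.108.
Setting f'(k) = n+g+δ gives 0.38·k^(0.38−1) = 0.108, hence k_gold = (0.38/0.108)^(1/0.62) ≈ 7.6072.
y_gold = 7.6072^0.38 ≈ 2.1620.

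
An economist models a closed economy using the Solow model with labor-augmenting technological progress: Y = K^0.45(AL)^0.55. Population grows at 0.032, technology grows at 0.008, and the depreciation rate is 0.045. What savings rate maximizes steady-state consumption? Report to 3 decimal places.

s_gold = 0.450

Capital per effective worker breaks even when investment replaces (n + g + δ)·k; here n + g + δ = 0.085.
At the golden rule MPK = n+g+δ, and in any Cobb-Douglas steady state s = (n+g+δ)·k/y = MPK·k/y = capital's share 0.45.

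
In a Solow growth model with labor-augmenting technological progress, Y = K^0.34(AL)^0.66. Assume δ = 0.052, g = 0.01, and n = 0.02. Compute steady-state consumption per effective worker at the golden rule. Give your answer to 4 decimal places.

Capital per effective worker breaks even when investment replaces (n + g + δ)·k; here n + g + δ = 0.082.
Setting f'(k) = n+g+δ gives 0.34·k^(0.34−1) = 0.082, hence k_gold = (0.34/0.082)^(1/0.66) ≈ 8.6269.
y_gold = 8.6269^0.34 ≈ 2.0806.
c_gold = y_gold − (n+g+δ)·k_gold = 2.0806 − 0.082·8.6269 ≈ 1.3732.

c_gold ≈ 1.3732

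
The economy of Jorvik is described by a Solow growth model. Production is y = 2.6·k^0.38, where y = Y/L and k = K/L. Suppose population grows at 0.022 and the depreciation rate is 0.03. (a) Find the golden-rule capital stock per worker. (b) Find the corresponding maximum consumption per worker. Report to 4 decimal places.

(a) k_gold ≈ 115.4797; (b) c_gold ≈ 9.7975

The effective depreciation rate is n + δ = 0.022 + 0.03 = 0.052.
At the golden rule the marginal product of capital equals n+δ: 0.38·2.6·k^(0.38−1) = 0.052. Solving, k_gold = (0.38·2.6/0.052)^(1/0.62) ≈ 115.4797.
y_gold = 2.6·115.4797^0.38 ≈ 15.8025; c_gold = y_gold − 0.052·k_gold ≈ 9.7975.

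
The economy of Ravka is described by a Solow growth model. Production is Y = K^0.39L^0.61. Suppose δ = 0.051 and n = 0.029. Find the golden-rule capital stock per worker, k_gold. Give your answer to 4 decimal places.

k_gold ≈ 13.4223

Capital per worker breaks even when investment replaces (n + δ)·k; here n + δ = 0.08.
At the golden rule the marginal product of capital equals n+δ: 0.39·k^(0.39−1) = 0.08. Solving, k_gold = (0.39/0.08)^(1/0.61) ≈ 13.4223.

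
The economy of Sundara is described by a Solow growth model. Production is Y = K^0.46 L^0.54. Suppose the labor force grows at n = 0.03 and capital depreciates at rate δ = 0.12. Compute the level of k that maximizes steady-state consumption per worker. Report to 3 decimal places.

Capital per worker breaks even when investment replaces (n + δ)·k; here n + δ = 0.15.
Maximizing c = f(k) − (n+δ)·k gives f'(k) = n+δ, i.e. 0.46·k^(0.46−1) = 0.15, so k_gold = (0.46/0.15)^(1/0.54) ≈ 7.9659.

k_gold ≈ 7.966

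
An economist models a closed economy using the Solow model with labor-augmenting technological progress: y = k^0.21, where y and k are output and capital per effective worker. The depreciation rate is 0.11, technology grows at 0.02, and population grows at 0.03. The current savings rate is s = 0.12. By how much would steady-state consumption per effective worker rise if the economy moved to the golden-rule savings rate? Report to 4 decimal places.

n + g + δ = 0.03 + 0.02 + 0.11 = 0.16.
Current steady state (s = 0.12): k* = (0.12/0.16)^(1/0.79) ≈ 0.6948, y* = 0.6948^0.21 ≈ 0.9264, c* = (1−0.12)·0.9264 ≈ 0.8152.
At the golden rule the marginal product of capital equals n+g+δ: 0.21·k^(0.21−1) = 0.16. Solving, k_gold = (0.21/0.16)^(1/0.79) ≈ 1.4109.
y_gold = 1.4109^0.21 ≈ 1.0750, c_gold = y_gold − 0.16·k_gold ≈ 0.8492.
Gain: Δc = 0.8492 − 0.8152 ≈ 0.0340.

Δc ≈ 0.0340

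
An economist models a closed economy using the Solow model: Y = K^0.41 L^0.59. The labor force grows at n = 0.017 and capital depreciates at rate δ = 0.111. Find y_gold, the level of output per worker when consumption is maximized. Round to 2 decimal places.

Capital per worker breaks even when investment replaces (n + δ)·k; here n + δ = 0.128.
At the golden rule the marginal product of capital equals n+δ: 0.41·k^(0.41−1) = 0.128. Solving, k_gold = (0.41/0.128)^(1/0.59) ≈ 7.1929.
Output: y_gold = k_gold^0.41 = 7.1929^0.41 ≈ 2.2456.

y_gold ≈ 2.25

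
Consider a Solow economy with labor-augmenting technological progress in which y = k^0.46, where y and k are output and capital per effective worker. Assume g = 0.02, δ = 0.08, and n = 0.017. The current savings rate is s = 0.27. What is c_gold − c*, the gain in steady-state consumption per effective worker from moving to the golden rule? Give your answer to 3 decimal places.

Δc ≈ 0.245

Break-even investment rate: n + g + δ = 0.017 + 0.02 + 0.08 = 0.117.
Current steady state (s = 0.27): k* = (0.27/0.117)^(1/0.54) ≈ 4.7049, y* = 4.7049^0.46 ≈ 2.0388, c* = (1−0.27)·2.0388 ≈ 1.4883.
At the golden rule the marginal product of capital equals n+g+δ: 0.46·k^(0.46−1) = 0.117. Solving, k_gold = (0.46/0.117)^(1/0.54) ≈ 12.6200.
y_gold = 12.6200^0.46 ≈ 3.2099, c_gold = y_gold − 0.117·k_gold ≈ 1.7333.
Gain: Δc = 1.7333 − 1.4883 ≈ 0.2450.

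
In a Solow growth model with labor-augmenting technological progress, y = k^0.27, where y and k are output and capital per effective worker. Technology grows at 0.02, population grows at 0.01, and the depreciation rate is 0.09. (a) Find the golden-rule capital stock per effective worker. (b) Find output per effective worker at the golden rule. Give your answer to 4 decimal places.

Break-even investment rate: n + g + δ = 0.01 + 0.02 + 0.09 = 0.12.
At the golden rule the marginal product of capital equals n+g+δ: 0.27·k^(0.27−1) = 0.12. Solving, k_gold = (0.27/0.12)^(1/0.73) ≈ 3.0370.
y_gold = 3.0370^0.27 ≈ 1.3498.

(a) k_gold ≈ 3.0370; (b) y_gold ≈ 1.3498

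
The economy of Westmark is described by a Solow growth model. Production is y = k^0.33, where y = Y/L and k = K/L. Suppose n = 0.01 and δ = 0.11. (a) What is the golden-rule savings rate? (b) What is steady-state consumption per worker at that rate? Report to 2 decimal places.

(a) s_gold = 0.33; (b) c_gold ≈ 1.10

n + δ = 0.01 + 0.11 = 0.12.
For Cobb-Douglas, s_gold equals capital's share: s_gold = 0.33.
Maximizing c = f(k) − (n+δ)·k gives f'(k) = n+δ, i.e. 0.33·k^(0.33−1) = 0.12, so k_gold = (0.33/0.12)^(1/0.67) ≈ 4.5261.
y_gold = 4.5261^0.33 ≈ 1.6458; c_gold = (1−0.33)·y_gold ≈ 1.1027.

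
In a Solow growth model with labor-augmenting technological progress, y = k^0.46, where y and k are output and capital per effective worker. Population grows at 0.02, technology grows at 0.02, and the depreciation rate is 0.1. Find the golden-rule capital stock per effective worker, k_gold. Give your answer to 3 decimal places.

k_gold ≈ 9.052

The effective depreciation rate is n + g + δ = 0.02 + 0.02 + 0.1 = 0.14.
Maximizing c = f(k) − (n+g+δ)·k gives f'(k) = n+g+δ, i.e. 0.46·k^(0.46−1) = 0.14, so k_gold = (0.46/0.14)^(1/0.54) ≈ 9.0515.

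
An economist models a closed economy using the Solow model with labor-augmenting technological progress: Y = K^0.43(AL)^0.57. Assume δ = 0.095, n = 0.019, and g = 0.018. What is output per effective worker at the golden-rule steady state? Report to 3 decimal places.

n + g + δ = 0.019 + 0.018 + 0.095 = 0.132.
Setting f'(k) = n+g+δ gives 0.43·k^(0.43−1) = 0.132, hence k_gold = (0.43/0.132)^(1/0.57) ≈ 7.9399.
Output: y_gold = k_gold^0.43 = 7.9399^0.43 ≈ 2.4374.

y_gold ≈ 2.437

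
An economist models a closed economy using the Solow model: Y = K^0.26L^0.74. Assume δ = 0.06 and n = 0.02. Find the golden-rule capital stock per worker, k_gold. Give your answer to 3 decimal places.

Break-even investment rate: n + δ = 0.02 + 0.06 = 0.08.
Golden rule sets MPK = n+δ: 0.26·k^(0.26−1) = 0.08, so k_gold = (0.26/0.08)^(1/0.74) ≈ 4.9174.

k_gold ≈ 4.917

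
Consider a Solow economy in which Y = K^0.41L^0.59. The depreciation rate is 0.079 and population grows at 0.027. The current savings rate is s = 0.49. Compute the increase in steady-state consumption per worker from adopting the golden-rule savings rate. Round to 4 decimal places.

Δc ≈ 0.0326

The effective depreciation rate is n + δ = 0.027 + 0.079 = 0.106.
Current steady state (s = 0.49): k* = (0.49/0.106)^(1/0.59) ≈ 13.3947, y* = 13.3947^0.41 ≈ 2.8976, c* = (1−0.49)·2.8976 ≈ 1.4778.
At the golden rule the marginal product of capital equals n+δ: 0.41·k^(0.41−1) = 0.106. Solving, k_gold = (0.41/0.106)^(1/0.59) ≈ 9.9021.
y_gold = 9.9021^0.41 ≈ 2.5600, c_gold = y_gold − 0.106·k_gold ≈ 1.5104.
Gain: Δc = 1.5104 − 1.4778 ≈ 0.0326.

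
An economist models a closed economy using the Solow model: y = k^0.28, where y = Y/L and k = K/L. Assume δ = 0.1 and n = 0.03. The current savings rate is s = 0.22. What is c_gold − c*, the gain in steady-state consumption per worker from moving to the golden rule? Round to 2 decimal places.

Δc ≈ 0.01

n + δ = 0.03 + 0.1 = 0.13.
Current steady state (s = 0.22): k* = (0.22/0.13)^(1/0.72) ≈ 2.0765, y* = 2.0765^0.28 ≈ 1.2270, c* = (1−0.22)·1.2270 ≈ 0.9571.
Golden rule sets MPK = n+δ: 0.28·k^(0.28−1) = 0.13, so k_gold = (0.28/0.13)^(1/0.72) ≈ 2.9027.
y_gold = 2.9027^0.28 ≈ 1.3477, c_gold = y_gold − 0.13·k_gold ≈ 0.9703.
Gain: Δc = 0.9703 − 0.9571 ≈ 0.0132.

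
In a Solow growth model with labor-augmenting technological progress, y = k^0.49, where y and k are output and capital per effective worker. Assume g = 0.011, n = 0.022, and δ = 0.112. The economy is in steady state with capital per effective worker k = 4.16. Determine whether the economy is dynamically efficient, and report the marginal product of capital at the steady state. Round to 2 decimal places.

Break-even investment rate: n + g + δ = 0.022 + 0.011 + 0.112 = 0.145.
MPK = 0.49·k^(0.49−1) = 0.49·4.16^(-0.51) ≈ 0.2368.
MPK > 0.145, so the economy is dynamically efficient (under-saving).

dynamically efficient; MPK ≈ 0.24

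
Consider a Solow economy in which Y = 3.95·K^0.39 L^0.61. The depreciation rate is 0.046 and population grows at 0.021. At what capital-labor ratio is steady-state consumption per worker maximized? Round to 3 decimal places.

k_gold ≈ 170.651

Break-even investment rate: n + δ = 0.021 + 0.046 = 0.067.
At the golden rule the marginal product of capital equals n+δ: 0.39·3.95·k^(0.39−1) = 0.067. Solving, k_gold = (0.39·3.95/0.067)^(1/0.61) ≈ 170.6513.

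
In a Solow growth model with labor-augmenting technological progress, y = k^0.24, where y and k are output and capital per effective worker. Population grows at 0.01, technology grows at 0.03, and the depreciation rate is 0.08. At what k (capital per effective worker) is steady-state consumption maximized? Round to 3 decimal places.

k_gold ≈ 2.489

The effective depreciation rate is n + g + δ = 0.01 + 0.03 + 0.08 = 0.12.
At the golden rule the marginal product of capital equals n+g+δ: 0.24·k^(0.24−1) = 0.12. Solving, k_gold = (0.24/0.12)^(1/0.76) ≈ 2.4894.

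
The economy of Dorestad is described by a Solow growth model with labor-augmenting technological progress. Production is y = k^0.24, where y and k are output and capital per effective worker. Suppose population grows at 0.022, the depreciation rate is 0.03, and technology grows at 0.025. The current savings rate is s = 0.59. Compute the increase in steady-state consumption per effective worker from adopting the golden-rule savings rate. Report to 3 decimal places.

Break-even investment rate: n + g + δ = 0.022 + 0.025 + 0.03 = 0.077.
Current steady state (s = 0.59): k* = (0.59/0.077)^(1/0.76) ≈ 14.5758, y* = 14.5758^0.24 ≈ 1.9023, c* = (1−0.59)·1.9023 ≈ 0.7799.
Setting f'(k) = n+g+δ gives 0.24·k^(0.24−1) = 0.077, hence k_gold = (0.24/0.077)^(1/0.76) ≈ 4.4631.
y_gold = 4.4631^0.24 ≈ 1.4319, c_gold = y_gold − 0.077·k_gold ≈ 1.0882.
Gain: Δc = 1.0882 − 0.7799 ≈ 0.3083.

Δc ≈ 0.308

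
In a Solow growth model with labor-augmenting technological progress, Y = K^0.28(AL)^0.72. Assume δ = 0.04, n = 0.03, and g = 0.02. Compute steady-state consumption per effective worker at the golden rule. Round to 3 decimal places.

c_gold ≈ 1.119

Break-even investment rate: n + g + δ = 0.03 + 0.02 + 0.04 = 0.09.
At the golden rule the marginal product of capital equals n+g+δ: 0.28·k^(0.28−1) = 0.09. Solving, k_gold = (0.28/0.09)^(1/0.72) ≈ 4.8373.
y_gold = 4.8373^0.28 ≈ 1.5549.
c_gold = y_gold − (n+g+δ)·k_gold = 1.5549 − 0.09·4.8373 ≈ 1.1195.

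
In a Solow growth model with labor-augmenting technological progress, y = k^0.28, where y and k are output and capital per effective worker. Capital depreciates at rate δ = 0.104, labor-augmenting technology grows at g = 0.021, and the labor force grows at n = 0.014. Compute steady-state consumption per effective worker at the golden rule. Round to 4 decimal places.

Capital per effective worker breaks even when investment replaces (n + g + δ)·k; here n + g + δ = 0.139.
Setting f'(k) = n+g+δ gives 0.28·k^(0.28−1) = 0.139, hence k_gold = (0.28/0.139)^(1/0.72) ≈ 2.6450.
y_gold = 2.6450^0.28 ≈ 1.3130.
c_gold = y_gold − (n+g+δ)·k_gold = 1.3130 − 0.139·2.6450 ≈ 0.9454.

c_gold ≈ 0.9454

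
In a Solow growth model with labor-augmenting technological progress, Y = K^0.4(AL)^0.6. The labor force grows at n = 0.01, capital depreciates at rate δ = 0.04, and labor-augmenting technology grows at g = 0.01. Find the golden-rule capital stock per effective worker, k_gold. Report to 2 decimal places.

Capital per effective worker breaks even when investment replaces (n + g + δ)·k; here n + g + δ = 0.06.
At the golden rule the marginal product of capital equals n+g+δ: 0.4·k^(0.4−1) = 0.06. Solving, k_gold = (0.4/0.06)^(1/0.6) ≈ 23.6146.

k_gold ≈ 23.61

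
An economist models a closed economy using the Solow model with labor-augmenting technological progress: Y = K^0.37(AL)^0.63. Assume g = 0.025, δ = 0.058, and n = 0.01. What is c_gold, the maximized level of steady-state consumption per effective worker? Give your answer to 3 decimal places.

n + g + δ = 0.01 + 0.025 + 0.058 = 0.093.
Golden rule sets MPK = n+g+δ: 0.37·k^(0.37−1) = 0.093, so k_gold = (0.37/0.093)^(1/0.63) ≈ 8.9523.
y_gold = 8.9523^0.37 ≈ 2.2502.
c_gold = y_gold − (n+g+δ)·k_gold = 2.2502 − 0.093·8.9523 ≈ 1.4176.

c_gold ≈ 1.418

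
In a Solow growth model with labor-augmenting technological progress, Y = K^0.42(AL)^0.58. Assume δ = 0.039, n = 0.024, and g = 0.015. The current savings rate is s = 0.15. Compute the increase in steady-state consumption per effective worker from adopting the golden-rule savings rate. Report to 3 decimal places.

Break-even investment rate: n + g + δ = 0.024 + 0.015 + 0.039 = 0.078.
Current steady state (s = 0.15): k* = (0.15/0.078)^(1/0.58) ≈ 3.0878, y* = 3.0878^0.42 ≈ 1.6057, c* = (1−0.15)·1.6057 ≈ 1.3648.
Setting f'(k) = n+g+δ gives 0.42·k^(0.42−1) = 0.078, hence k_gold = (0.42/0.078)^(1/0.58) ≈ 18.2226.
y_gold = 18.2226^0.42 ≈ 3.3842, c_gold = y_gold − 0.078·k_gold ≈ 1.9628.
Gain: Δc = 1.9628 − 1.3648 ≈ 0.5980.

Δc ≈ 0.598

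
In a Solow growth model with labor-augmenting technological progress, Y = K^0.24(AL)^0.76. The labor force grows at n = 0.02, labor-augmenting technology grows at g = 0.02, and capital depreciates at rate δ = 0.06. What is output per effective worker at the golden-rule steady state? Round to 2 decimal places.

y_gold ≈ 1.32

The effective depreciation rate is n + g + δ = 0.02 + 0.02 + 0.06 = 0.1.
Setting f'(k) = n+g+δ gives 0.24·k^(0.24−1) = 0.1, hence k_gold = (0.24/0.1)^(1/0.76) ≈ 3.1643.
Output: y_gold = k_gold^0.24 = 3.1643^0.24 ≈ 1.3185.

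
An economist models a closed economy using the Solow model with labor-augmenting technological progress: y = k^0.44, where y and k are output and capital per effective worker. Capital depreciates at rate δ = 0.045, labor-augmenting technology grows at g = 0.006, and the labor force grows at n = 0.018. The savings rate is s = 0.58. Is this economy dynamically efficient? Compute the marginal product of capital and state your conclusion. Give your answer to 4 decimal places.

n + g + δ = 0.018 + 0.006 + 0.045 = 0.069.
Steady-state k*: s·k^0.44 = 0.069·k gives k* = (0.58/0.069)^(1/0.56) ≈ 44.7748.
MPK = 0.44·44.7748^(-0.56) ≈ 0.0523.
MPK < n+g+δ = 0.069, so the economy is dynamically inefficient (over-saving).

dynamically inefficient; MPK ≈ 0.0523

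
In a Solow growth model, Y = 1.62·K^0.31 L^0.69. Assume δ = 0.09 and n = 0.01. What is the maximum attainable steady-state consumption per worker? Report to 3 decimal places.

n + δ = 0.01 + 0.09 = 0.1.
At the golden rule the marginal product of capital equals n+δ: 0.31·1.62·k^(0.31−1) = 0.1. Solving, k_gold = (0.31·1.62/0.1)^(1/0.69) ≈ 10.3696.
y_gold = 1.62·10.3696^0.31 ≈ 3.3450.
c_gold = y_gold − (n+δ)·k_gold = 3.3450 − 0.1·10.3696 ≈ 2.3081.

c_gold ≈ 2.308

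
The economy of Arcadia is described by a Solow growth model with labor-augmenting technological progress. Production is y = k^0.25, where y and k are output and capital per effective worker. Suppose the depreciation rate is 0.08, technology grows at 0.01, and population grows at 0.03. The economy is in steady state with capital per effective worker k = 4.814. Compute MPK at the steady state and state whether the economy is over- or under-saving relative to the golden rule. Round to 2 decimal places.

over-saving; MPK ≈ 0.08

The effective depreciation rate is n + g + δ = 0.03 + 0.01 + 0.08 = 0.12.
MPK = 0.25·k^(0.25−1) = 0.25·4.814^(-0.75) ≈ 0.0769.
MPK < 0.12, so the economy is dynamically inefficient (over-saving).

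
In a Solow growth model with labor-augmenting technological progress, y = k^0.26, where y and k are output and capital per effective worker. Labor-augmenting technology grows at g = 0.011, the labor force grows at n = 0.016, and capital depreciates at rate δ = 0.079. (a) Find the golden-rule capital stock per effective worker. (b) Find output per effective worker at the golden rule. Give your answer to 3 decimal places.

(a) k_gold ≈ 3.362; (b) y_gold ≈ 1.371

n + g + δ = 0.016 + 0.011 + 0.079 = 0.106.
Maximizing c = f(k) − (n+g+δ)·k gives f'(k) = n+g+δ, i.e. 0.26·k^(0.26−1) = 0.106, so k_gold = (0.26/0.106)^(1/0.74) ≈ 3.3618.
y_gold = 3.3618^0.26 ≈ 1.3706.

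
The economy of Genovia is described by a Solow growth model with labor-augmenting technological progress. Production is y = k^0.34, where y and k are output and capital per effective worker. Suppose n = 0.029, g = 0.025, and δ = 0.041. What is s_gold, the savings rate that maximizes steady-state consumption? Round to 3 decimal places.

The effective depreciation rate is n + g + δ = 0.029 + 0.025 + 0.041 = 0.095.
At the golden rule MPK = n+g+δ, and in any Cobb-Douglas steady state s = (n+g+δ)·k/y = MPK·k/y = capital's share 0.34.

s_gold = 0.340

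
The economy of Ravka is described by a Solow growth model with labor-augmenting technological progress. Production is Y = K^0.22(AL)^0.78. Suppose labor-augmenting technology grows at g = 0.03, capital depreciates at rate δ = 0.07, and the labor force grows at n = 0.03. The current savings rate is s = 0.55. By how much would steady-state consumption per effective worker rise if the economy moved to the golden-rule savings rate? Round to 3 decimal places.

Break-even investment rate: n + g + δ = 0.03 + 0.03 + 0.07 = 0.13.
Current steady state (s = 0.55): k* = (0.55/0.13)^(1/0.78) ≈ 6.3548, y* = 6.3548^0.22 ≈ 1.5020, c* = (1−0.55)·1.5020 ≈ 0.6759.
Maximizing c = f(k) − (n+g+δ)·k gives f'(k) = n+g+δ, i.e. 0.22·k^(0.22−1) = 0.13, so k_gold = (0.22/0.13)^(1/0.78) ≈ 1.9630.
y_gold = 1.9630^0.22 ≈ 1.1600, c_gold = y_gold − 0.13·k_gold ≈ 0.9048.
Gain: Δc = 0.9048 − 0.6759 ≈ 0.2288.

Δc ≈ 0.229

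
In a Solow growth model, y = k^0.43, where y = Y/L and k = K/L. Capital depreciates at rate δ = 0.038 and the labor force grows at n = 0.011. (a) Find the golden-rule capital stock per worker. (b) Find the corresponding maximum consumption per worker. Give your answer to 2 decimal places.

(a) k_gold ≈ 45.17; (b) c_gold ≈ 2.93

n + δ = 0.011 + 0.038 = 0.049.
Maximizing c = f(k) − (n+δ)·k gives f'(k) = n+δ, i.e. 0.43·k^(0.43−1) = 0.049, so k_gold = (0.43/0.049)^(1/0.57) ≈ 45.1714.
y_gold = 45.1714^0.43 ≈ 5.1474; c_gold = y_gold − 0.049·k_gold ≈ 2.9340.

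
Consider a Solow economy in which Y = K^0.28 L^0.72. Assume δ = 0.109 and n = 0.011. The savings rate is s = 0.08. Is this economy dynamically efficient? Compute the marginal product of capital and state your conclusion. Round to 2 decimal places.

dynamically efficient; MPK ≈ 0.42

The effective depreciation rate is n + δ = 0.011 + 0.109 = 0.12.
Steady-state k*: s·k^0.28 = 0.12·k gives k* = (0.08/0.12)^(1/0.72) ≈ 0.5694.
MPK = 0.28·0.5694^(-0.72) ≈ 0.4200.
MPK > n+δ = 0.12, so the economy is dynamically efficient (under-saving).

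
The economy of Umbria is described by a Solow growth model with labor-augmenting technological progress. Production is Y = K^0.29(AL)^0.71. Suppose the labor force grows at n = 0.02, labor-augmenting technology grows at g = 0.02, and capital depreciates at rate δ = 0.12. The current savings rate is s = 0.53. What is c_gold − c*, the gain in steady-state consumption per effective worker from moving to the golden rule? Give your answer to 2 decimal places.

Capital per effective worker breaks even when investment replaces (n + g + δ)·k; here n + g + δ = 0.16.
Current steady state (s = 0.53): k* = (0.53/0.16)^(1/0.71) ≈ 5.4027, y* = 5.4027^0.29 ≈ 1.6310, c* = (1−0.53)·1.6310 ≈ 0.7666.
Maximizing c = f(k) − (n+g+δ)·k gives f'(k) = n+g+δ, i.e. 0.29·k^(0.29−1) = 0.16, so k_gold = (0.29/0.16)^(1/0.71) ≈ 2.3109.
y_gold = 2.3109^0.29 ≈ 1.2750, c_gold = y_gold − 0.16·k_gold ≈ 0.9052.
Gain: Δc = 0.9052 − 0.7666 ≈ 0.1386.

Δc ≈ 0.14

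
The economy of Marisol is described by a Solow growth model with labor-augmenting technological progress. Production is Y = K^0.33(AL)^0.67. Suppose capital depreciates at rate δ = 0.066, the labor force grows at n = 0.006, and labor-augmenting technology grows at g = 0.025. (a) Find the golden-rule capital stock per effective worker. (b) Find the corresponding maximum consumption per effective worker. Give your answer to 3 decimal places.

The effective depreciation rate is n + g + δ = 0.006 + 0.025 + 0.066 = 0.097.
Golden rule sets MPK = n+g+δ: 0.33·k^(0.33−1) = 0.097, so k_gold = (0.33/0.097)^(1/0.67) ≈ 6.2179.
y_gold = 6.2179^0.33 ≈ 1.8277; c_gold = y_gold − 0.097·k_gold ≈ 1.2246.

(a) k_gold ≈ 6.218; (b) c_gold ≈ 1.225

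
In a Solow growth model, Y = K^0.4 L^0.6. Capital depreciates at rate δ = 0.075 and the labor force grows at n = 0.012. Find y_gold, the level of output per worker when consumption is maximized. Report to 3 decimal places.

y_gold ≈ 2.765

Break-even investment rate: n + δ = 0.012 + 0.075 = 0.087.
Maximizing c = f(k) − (n+δ)·k gives f'(k) = n+δ, i.e. 0.4·k^(0.4−1) = 0.087, so k_gold = (0.4/0.087)^(1/0.6) ≈ 12.7126.
Output: y_gold = k_gold^0.4 = 12.7126^0.4 ≈ 2.7650.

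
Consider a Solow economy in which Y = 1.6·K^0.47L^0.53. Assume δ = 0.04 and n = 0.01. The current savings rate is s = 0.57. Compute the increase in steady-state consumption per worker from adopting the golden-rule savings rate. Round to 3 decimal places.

Capital per worker breaks even when investment replaces (n + δ)·k; here n + δ = 0.05.
Current steady state (s = 0.57): k* = (0.57·1.6/0.05)^(1/0.53) ≈ 239.4926, y* = 1.6·239.4926^0.47 ≈ 21.0081, c* = (1−0.57)·21.0081 ≈ 9.0335.
At the golden rule the marginal product of capital equals n+δ: 0.47·1.6·k^(0.47−1) = 0.05. Solving, k_gold = (0.47·1.6/0.05)^(1/0.53) ≈ 166.4264.
y_gold = 1.6·166.4264^0.47 ≈ 17.7049, c_gold = y_gold − 0.05·k_gold ≈ 9.3836.
Gain: Δc = 9.3836 − 9.0335 ≈ 0.3501.

Δc ≈ 0.350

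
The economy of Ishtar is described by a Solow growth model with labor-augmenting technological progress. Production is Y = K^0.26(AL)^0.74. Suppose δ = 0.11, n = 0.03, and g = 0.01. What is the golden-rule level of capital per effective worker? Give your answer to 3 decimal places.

n + g + δ = 0.03 + 0.01 + 0.11 = 0.15.
Setting f'(k) = n+g+δ gives 0.26·k^(0.26−1) = 0.15, hence k_gold = (0.26/0.15)^(1/0.74) ≈ 2.1029.

k_gold ≈ 2.103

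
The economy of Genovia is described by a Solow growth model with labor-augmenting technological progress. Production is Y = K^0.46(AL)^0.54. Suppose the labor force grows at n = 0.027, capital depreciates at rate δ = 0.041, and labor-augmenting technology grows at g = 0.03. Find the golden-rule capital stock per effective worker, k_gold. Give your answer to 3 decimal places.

n + g + δ = 0.027 + 0.03 + 0.041 = 0.098.
Maximizing c = f(k) − (n+g+δ)·k gives f'(k) = n+g+δ, i.e. 0.46·k^(0.46−1) = 0.098, so k_gold = (0.46/0.098)^(1/0.54) ≈ 17.5217.

k_gold ≈ 17.522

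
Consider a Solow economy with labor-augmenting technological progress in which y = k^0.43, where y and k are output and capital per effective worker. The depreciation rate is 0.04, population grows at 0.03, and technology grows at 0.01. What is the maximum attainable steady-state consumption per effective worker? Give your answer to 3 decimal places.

c_gold ≈ 2.027

n + g + δ = 0.03 + 0.01 + 0.04 = 0.08.
Setting f'(k) = n+g+δ gives 0.43·k^(0.43−1) = 0.08, hence k_gold = (0.43/0.08)^(1/0.57) ≈ 19.1146.
y_gold = 19.1146^0.43 ≈ 3.5562.
c_gold = y_gold − (n+g+δ)·k_gold = 3.5562 − 0.08·19.1146 ≈ 2.0270.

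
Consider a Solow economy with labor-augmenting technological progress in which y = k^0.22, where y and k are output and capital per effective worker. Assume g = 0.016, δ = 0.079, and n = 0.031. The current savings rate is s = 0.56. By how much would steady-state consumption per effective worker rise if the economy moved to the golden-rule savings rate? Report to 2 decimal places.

Δc ≈ 0.24

Break-even investment rate: n + g + δ = 0.031 + 0.016 + 0.079 = 0.126.
Current steady state (s = 0.56): k* = (0.56/0.126)^(1/0.78) ≈ 6.7692, y* = 6.7692^0.22 ≈ 1.5231, c* = (1−0.56)·1.5231 ≈ 0.6701.
At the golden rule the marginal product of capital equals n+g+δ: 0.22·k^(0.22−1) = 0.126. Solving, k_gold = (0.22/0.126)^(1/0.78) ≈ 2.0433.
y_gold = 2.0433^0.22 ≈ 1.1702, c_gold = y_gold − 0.126·k_gold ≈ 0.9128.
Gain: Δc = 0.9128 − 0.6701 ≈ 0.2426.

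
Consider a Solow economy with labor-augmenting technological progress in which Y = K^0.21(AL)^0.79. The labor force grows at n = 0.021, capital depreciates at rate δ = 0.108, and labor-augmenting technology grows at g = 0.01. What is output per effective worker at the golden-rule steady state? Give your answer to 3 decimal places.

y_gold ≈ 1.116

n + g + δ = 0.021 + 0.01 + 0.108 = 0.139.
Setting f'(k) = n+g+δ gives 0.21·k^(0.21−1) = 0.139, hence k_gold = (0.21/0.139)^(1/0.79) ≈ 1.6859.
Output: y_gold = k_gold^0.21 = 1.6859^0.21 ≈ 1.1159.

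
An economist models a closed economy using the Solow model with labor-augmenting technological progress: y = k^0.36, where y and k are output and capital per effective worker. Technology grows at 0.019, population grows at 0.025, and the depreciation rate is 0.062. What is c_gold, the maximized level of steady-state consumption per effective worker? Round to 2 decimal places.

n + g + δ = 0.025 + 0.019 + 0.062 = 0.106.
Setting f'(k) = n+g+δ gives 0.36·k^(0.36−1) = 0.106, hence k_gold = (0.36/0.106)^(1/0.64) ≈ 6.7559.
y_gold = 6.7559^0.36 ≈ 1.9892.
c_gold = y_gold − (n+g+δ)·k_gold = 1.9892 − 0.106·6.7559 ≈ 1.2731.

c_gold ≈ 1.27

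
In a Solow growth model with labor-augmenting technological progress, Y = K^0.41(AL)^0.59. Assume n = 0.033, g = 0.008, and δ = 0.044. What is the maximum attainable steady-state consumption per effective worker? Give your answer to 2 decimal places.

The effective depreciation rate is n + g + δ = 0.033 + 0.008 + 0.044 = 0.085.
Golden rule sets MPK = n+g+δ: 0.41·k^(0.41−1) = 0.085, so k_gold = (0.41/0.085)^(1/0.59) ≈ 14.3961.
y_gold = 14.3961^0.41 ≈ 2.9846.
c_gold = y_gold − (n+g+δ)·k_gold = 2.9846 − 0.085·14.3961 ≈ 1.7609.

c_gold ≈ 1.76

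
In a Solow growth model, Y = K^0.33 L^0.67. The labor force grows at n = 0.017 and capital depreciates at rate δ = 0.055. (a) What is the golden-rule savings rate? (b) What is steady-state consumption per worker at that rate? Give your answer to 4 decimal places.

n + δ = 0.017 + 0.055 = 0.072.
For Cobb-Douglas, s_gold equals capital's share: s_gold = 0.33.
Golden rule sets MPK = n+δ: 0.33·k^(0.33−1) = 0.072, so k_gold = (0.33/0.072)^(1/0.67) ≈ 9.7015.
y_gold = 9.7015^0.33 ≈ 2.1167; c_gold = (1−0.33)·y_gold ≈ 1.4182.

(a) s_gold = 0.3300; (b) c_gold ≈ 1.4182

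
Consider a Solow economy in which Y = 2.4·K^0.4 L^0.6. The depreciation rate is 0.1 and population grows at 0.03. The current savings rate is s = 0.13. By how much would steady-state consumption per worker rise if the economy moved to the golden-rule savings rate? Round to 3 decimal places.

n + δ = 0.03 + 0.1 = 0.13.
Current steady state (s = 0.13): k* = (0.13·2.4/0.13)^(1/0.6) ≈ 4.3021, y* = 2.4·4.3021^0.4 ≈ 4.3021, c* = (1−0.13)·4.3021 ≈ 3.7429.
At the golden rule the marginal product of capital equals n+δ: 0.4·2.4·k^(0.4−1) = 0.13. Solving, k_gold = (0.4·2.4/0.13)^(1/0.6) ≈ 28.0036.
y_gold = 2.4·28.0036^0.4 ≈ 9.1012, c_gold = y_gold − 0.13·k_gold ≈ 5.4607.
Gain: Δc = 5.4607 − 3.7429 ≈ 1.7178.

Δc ≈ 1.718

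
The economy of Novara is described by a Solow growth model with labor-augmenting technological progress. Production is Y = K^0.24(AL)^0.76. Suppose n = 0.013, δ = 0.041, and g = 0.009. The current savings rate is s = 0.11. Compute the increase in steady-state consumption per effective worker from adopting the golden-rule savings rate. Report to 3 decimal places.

n + g + δ = 0.013 + 0.009 + 0.041 = 0.063.
Current steady state (s = 0.11): k* = (0.11/0.063)^(1/0.76) ≈ 2.0820, y* = 2.0820^0.24 ≈ 1.1924, c* = (1−0.11)·1.1924 ≈ 1.0613.
Setting f'(k) = n+g+δ gives 0.24·k^(0.24−1) = 0.063, hence k_gold = (0.24/0.063)^(1/0.76) ≈ 5.8117.
y_gold = 5.8117^0.24 ≈ 1.5256, c_gold = y_gold − 0.063·k_gold ≈ 1.1594.
Gain: Δc = 1.1594 − 1.0613 ≈ 0.0982.

Δc ≈ 0.098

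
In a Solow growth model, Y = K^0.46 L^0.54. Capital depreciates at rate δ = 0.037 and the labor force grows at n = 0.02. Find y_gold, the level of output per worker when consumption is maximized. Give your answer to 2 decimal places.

y_gold ≈ 5.92

Capital per worker breaks even when investment replaces (n + δ)·k; here n + δ = 0.057.
Golden rule sets MPK = n+δ: 0.46·k^(0.46−1) = 0.057, so k_gold = (0.46/0.057)^(1/0.54) ≈ 47.7984.
Output: y_gold = k_gold^0.46 = 47.7984^0.46 ≈ 5.9228.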